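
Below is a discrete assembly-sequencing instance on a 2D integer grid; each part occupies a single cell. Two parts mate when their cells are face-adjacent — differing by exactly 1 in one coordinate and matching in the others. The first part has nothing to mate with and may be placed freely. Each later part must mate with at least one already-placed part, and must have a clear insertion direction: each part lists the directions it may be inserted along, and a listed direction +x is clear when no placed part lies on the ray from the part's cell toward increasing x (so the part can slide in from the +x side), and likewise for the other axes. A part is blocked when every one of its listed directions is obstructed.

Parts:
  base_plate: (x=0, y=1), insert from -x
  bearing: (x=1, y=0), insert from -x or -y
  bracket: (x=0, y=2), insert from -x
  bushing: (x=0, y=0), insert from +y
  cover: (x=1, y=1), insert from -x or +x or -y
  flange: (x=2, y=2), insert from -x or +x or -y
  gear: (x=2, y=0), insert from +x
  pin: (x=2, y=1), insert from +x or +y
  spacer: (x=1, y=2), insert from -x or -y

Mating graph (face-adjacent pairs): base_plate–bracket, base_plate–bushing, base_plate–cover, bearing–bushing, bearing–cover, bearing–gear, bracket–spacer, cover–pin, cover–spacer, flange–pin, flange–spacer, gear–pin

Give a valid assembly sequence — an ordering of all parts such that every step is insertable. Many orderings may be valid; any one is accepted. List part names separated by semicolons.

1. cover@(1, 1) [-x clear] — {cover}
2. pin@(2, 1) [+x clear] — {cover, pin}
3. bearing@(1, 0) [-x clear] — {bearing, cover, pin}
4. bushing@(0, 0) [+y clear] — {bearing, bushing, cover, pin}
5. spacer@(1, 2) [-x clear] — {bearing, bushing, cover, pin, spacer}
6. bracket@(0, 2) [-x clear] — {bearing, bracket, bushing, cover, pin, spacer}
7. gear@(2, 0) [+x clear] — {bearing, bracket, bushing, cover, gear, pin, spacer}
8. base_plate@(0, 1) [-x clear] — {base_plate, bearing, bracket, bushing, cover, gear, pin, spacer}
9. flange@(2, 2) [+x clear] — {base_plate, bearing, bracket, bushing, cover, flange, gear, pin, spacer}

cover; pin; bearing; bushing; spacer; bracket; gear; base_plate; flange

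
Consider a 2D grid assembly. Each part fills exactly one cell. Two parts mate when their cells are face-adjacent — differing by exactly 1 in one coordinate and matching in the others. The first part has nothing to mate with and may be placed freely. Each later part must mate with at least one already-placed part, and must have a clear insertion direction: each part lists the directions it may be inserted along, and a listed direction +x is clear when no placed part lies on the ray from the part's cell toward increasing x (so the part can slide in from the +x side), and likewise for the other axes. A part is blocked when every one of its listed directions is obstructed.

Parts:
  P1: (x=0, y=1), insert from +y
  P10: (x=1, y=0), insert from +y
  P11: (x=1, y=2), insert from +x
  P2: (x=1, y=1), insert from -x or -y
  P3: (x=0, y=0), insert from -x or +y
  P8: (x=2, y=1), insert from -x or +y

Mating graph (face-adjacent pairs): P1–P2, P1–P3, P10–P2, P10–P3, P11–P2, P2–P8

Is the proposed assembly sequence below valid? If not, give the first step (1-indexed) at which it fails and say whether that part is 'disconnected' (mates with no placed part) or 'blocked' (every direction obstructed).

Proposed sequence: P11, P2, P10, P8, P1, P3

1. P11@(1, 2) [+x clear] — {P11}
2. P2@(1, 1) [-x clear] — {P11, P2}
3. P10@(1, 0) — +y all obstructed ⇒ blocked

Invalid at step 3 (blocked)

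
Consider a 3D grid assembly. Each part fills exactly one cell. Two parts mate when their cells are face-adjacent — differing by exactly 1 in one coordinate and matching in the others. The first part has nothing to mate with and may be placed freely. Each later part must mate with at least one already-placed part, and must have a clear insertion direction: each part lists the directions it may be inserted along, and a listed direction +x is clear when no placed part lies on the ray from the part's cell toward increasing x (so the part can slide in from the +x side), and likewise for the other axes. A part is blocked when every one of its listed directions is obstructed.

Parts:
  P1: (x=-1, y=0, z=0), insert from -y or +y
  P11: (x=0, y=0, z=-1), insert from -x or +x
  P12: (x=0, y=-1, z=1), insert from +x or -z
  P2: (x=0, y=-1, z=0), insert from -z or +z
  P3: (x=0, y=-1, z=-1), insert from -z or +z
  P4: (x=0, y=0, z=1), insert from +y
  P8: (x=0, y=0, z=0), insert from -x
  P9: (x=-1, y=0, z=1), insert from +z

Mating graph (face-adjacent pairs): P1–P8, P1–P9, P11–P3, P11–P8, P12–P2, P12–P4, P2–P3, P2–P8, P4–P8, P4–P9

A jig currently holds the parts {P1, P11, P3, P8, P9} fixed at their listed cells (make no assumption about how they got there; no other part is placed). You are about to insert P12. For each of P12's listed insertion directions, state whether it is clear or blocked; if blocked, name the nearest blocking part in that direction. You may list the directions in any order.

+x: clear; -z: blocked by P3

+x: ray from P12(0, -1, 1) has no placed part ⇒ clear
-z: nearest on ray is P3@(0, -1, -1) ⇒ blocked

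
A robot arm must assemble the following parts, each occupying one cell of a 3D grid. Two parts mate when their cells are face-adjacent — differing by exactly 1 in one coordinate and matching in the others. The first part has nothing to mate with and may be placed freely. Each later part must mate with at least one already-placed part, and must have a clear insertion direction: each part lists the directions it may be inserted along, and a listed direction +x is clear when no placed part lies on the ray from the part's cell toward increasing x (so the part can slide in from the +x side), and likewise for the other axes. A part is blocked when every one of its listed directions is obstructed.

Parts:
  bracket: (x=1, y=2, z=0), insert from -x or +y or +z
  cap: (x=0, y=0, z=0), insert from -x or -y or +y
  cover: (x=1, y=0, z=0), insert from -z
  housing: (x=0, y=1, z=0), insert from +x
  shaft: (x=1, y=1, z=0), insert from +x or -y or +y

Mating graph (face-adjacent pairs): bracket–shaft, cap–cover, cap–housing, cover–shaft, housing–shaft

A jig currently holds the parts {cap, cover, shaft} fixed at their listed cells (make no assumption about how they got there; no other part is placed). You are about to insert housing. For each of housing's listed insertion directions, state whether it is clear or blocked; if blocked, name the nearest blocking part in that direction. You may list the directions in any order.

+x: blocked by shaft

+x: nearest on ray is shaft@(1, 1, 0) ⇒ blocked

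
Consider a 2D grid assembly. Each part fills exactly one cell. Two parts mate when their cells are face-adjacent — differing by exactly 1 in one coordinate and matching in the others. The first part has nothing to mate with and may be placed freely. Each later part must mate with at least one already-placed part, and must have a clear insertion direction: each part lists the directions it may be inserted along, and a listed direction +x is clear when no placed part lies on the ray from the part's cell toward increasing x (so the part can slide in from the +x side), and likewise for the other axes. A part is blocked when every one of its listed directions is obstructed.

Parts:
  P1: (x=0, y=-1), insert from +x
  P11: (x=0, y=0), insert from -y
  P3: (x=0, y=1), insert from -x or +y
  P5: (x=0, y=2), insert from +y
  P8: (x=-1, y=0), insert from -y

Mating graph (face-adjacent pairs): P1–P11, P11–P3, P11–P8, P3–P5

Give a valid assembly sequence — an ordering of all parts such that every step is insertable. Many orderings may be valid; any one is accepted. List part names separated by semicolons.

1. P3@(0, 1) [-x clear] — {P3}
2. P5@(0, 2) [+y clear] — {P3, P5}
3. P11@(0, 0) [-y clear] — {P11, P3, P5}
4. P8@(-1, 0) [-y clear] — {P11, P3, P5, P8}
5. P1@(0, -1) [+x clear] — {P1, P11, P3, P5, P8}

P3; P5; P11; P8; P1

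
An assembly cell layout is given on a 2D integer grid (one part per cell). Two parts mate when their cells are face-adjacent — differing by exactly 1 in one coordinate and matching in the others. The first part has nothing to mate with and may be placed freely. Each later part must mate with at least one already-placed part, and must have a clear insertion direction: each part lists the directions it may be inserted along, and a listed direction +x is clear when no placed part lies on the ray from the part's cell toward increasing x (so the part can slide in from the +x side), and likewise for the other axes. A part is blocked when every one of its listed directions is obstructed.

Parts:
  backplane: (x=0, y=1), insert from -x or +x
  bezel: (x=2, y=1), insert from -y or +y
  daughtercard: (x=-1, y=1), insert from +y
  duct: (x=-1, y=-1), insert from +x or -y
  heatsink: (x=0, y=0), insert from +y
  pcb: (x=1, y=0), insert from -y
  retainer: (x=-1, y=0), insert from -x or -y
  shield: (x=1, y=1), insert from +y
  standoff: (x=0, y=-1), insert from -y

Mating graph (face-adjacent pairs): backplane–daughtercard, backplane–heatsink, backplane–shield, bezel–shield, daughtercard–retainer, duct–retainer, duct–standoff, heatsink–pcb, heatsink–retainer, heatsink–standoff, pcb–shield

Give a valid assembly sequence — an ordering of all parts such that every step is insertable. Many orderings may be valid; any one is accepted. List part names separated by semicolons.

pcb; shield; bezel; heatsink; standoff; duct; retainer; backplane; daughtercard

1. pcb@(1, 0) [-y clear] — {pcb}
2. shield@(1, 1) [+y clear] — {pcb, shield}
3. bezel@(2, 1) [-y clear] — {bezel, pcb, shield}
4. heatsink@(0, 0) [+y clear] — {bezel, heatsink, pcb, shield}
5. standoff@(0, -1) [-y clear] — {bezel, heatsink, pcb, shield, standoff}
6. duct@(-1, -1) [-y clear] — {bezel, duct, heatsink, pcb, shield, standoff}
7. retainer@(-1, 0) [-x clear] — {bezel, duct, heatsink, pcb, retainer, shield, standoff}
8. backplane@(0, 1) [-x clear] — {backplane, bezel, duct, heatsink, pcb, retainer, shield, standoff}
9. daughtercard@(-1, 1) [+y clear] — {backplane, bezel, daughtercard, duct, heatsink, pcb, retainer, shield, standoff}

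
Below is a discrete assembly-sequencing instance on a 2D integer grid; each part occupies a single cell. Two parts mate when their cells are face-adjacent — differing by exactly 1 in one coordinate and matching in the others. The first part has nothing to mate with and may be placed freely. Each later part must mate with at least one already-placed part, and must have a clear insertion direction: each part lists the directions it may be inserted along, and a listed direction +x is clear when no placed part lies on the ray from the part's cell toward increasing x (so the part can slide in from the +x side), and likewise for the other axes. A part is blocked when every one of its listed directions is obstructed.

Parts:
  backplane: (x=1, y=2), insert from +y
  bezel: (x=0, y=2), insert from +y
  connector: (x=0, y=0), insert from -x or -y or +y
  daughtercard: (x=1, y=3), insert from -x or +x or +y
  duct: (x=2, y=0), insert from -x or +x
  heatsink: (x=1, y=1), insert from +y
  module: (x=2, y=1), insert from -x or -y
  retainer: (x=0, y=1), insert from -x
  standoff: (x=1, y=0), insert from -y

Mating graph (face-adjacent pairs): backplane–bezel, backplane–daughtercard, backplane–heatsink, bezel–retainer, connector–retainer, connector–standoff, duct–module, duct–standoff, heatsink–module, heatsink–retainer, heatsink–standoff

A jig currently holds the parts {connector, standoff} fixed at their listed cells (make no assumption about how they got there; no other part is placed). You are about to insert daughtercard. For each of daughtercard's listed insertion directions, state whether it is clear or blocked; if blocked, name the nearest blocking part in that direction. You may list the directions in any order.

-x: ray from daughtercard(1, 3) has no placed part ⇒ clear
+x: ray from daughtercard(1, 3) has no placed part ⇒ clear
+y: ray from daughtercard(1, 3) has no placed part ⇒ clear

+x: clear; +y: clear; -x: clear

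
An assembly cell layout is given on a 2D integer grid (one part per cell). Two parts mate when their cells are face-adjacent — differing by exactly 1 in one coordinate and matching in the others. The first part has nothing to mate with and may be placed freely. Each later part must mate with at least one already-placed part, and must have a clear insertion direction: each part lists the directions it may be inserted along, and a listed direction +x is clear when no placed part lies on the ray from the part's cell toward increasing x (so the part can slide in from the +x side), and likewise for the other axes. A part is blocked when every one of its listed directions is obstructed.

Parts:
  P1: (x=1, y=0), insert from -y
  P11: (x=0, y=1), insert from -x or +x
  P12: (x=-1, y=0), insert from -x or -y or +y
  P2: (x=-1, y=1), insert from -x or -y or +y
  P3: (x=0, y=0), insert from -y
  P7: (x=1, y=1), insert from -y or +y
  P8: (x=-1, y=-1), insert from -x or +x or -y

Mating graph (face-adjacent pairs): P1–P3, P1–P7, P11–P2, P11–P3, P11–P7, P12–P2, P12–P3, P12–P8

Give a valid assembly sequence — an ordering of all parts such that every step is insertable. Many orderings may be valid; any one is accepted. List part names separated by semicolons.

P7; P1; P3; P12; P8; P11; P2

1. P7@(1, 1) [-y clear] — {P7}
2. P1@(1, 0) [-y clear] — {P1, P7}
3. P3@(0, 0) [-y clear] — {P1, P3, P7}
4. P12@(-1, 0) [-x clear] — {P1, P12, P3, P7}
5. P8@(-1, -1) [-x clear] — {P1, P12, P3, P7, P8}
6. P11@(0, 1) [-x clear] — {P1, P11, P12, P3, P7, P8}
7. P2@(-1, 1) [-x clear] — {P1, P11, P12, P2, P3, P7, P8}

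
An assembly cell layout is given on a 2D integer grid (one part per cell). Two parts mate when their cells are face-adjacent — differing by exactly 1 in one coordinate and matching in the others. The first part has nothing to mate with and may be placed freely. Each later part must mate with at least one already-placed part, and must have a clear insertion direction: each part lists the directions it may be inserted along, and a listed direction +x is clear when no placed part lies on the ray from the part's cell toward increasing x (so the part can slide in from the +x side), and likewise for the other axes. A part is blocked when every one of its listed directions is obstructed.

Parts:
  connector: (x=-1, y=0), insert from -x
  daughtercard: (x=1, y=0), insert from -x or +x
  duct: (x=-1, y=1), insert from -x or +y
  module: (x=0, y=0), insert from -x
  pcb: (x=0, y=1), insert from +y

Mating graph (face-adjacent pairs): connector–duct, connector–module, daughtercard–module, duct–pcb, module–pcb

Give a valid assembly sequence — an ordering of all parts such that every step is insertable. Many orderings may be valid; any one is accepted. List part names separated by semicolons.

1. duct@(-1, 1) [-x clear] — {duct}
2. pcb@(0, 1) [+y clear] — {duct, pcb}
3. module@(0, 0) [-x clear] — {duct, module, pcb}
4. connector@(-1, 0) [-x clear] — {connector, duct, module, pcb}
5. daughtercard@(1, 0) [+x clear] — {connector, daughtercard, duct, module, pcb}

duct; pcb; module; connector; daughtercard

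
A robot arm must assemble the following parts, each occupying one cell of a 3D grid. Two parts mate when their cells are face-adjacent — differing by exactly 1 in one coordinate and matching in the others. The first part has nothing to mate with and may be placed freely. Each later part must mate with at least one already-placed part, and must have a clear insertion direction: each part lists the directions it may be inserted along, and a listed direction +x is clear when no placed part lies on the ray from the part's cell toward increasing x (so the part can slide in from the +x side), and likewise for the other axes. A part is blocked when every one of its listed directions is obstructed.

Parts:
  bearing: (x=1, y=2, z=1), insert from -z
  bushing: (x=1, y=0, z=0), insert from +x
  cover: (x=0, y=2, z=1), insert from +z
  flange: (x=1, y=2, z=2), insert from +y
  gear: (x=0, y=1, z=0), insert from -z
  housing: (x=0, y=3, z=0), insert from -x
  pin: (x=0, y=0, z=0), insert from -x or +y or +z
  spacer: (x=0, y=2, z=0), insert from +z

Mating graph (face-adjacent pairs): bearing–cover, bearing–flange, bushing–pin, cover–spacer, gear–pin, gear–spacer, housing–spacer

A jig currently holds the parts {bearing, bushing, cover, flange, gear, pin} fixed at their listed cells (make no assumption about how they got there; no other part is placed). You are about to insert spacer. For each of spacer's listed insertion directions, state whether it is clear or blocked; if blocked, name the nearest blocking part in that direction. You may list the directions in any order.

+z: nearest on ray is cover@(0, 2, 1) ⇒ blocked

+z: blocked by cover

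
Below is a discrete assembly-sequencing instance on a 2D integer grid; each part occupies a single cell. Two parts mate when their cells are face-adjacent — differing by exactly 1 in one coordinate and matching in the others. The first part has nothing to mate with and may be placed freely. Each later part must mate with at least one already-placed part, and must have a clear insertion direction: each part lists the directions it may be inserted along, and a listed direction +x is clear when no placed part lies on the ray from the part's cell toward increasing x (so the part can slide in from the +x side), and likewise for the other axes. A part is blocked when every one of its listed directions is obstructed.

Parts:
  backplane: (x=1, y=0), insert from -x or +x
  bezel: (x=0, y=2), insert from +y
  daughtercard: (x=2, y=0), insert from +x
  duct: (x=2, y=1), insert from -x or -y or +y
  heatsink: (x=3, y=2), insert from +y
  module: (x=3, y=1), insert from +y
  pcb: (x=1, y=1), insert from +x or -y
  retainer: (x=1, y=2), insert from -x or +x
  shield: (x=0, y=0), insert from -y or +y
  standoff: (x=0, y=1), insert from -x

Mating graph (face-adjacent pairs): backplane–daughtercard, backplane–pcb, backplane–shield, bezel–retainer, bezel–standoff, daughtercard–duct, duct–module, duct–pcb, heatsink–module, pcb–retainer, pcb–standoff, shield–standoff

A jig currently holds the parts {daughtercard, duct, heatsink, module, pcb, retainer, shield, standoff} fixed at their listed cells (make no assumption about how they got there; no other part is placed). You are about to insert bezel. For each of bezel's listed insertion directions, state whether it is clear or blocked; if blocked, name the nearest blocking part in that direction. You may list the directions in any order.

+y: clear

+y: ray from bezel(0, 2) has no placed part ⇒ clear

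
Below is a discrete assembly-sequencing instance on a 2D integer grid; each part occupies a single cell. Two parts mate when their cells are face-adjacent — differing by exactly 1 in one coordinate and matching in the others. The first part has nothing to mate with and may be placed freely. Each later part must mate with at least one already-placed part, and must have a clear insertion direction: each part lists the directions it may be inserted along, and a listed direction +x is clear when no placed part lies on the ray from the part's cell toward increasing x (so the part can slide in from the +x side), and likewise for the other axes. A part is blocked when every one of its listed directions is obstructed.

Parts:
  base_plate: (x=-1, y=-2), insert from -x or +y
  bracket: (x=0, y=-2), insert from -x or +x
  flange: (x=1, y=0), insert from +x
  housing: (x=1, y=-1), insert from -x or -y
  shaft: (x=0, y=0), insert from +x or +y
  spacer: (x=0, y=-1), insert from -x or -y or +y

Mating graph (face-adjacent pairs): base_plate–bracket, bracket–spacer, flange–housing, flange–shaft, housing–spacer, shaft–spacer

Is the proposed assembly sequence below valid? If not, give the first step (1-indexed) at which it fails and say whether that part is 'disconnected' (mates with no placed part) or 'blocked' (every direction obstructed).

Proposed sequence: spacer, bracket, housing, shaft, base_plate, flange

Valid

1. spacer@(0, -1) [-x clear] — {spacer}
2. bracket@(0, -2) [-x clear] — {bracket, spacer}
3. housing@(1, -1) [-y clear] — {bracket, housing, spacer}
4. shaft@(0, 0) [+x clear] — {bracket, housing, shaft, spacer}
5. base_plate@(-1, -2) [-x clear] — {base_plate, bracket, housing, shaft, spacer}
6. flange@(1, 0) [+x clear] — {base_plate, bracket, flange, housing, shaft, spacer}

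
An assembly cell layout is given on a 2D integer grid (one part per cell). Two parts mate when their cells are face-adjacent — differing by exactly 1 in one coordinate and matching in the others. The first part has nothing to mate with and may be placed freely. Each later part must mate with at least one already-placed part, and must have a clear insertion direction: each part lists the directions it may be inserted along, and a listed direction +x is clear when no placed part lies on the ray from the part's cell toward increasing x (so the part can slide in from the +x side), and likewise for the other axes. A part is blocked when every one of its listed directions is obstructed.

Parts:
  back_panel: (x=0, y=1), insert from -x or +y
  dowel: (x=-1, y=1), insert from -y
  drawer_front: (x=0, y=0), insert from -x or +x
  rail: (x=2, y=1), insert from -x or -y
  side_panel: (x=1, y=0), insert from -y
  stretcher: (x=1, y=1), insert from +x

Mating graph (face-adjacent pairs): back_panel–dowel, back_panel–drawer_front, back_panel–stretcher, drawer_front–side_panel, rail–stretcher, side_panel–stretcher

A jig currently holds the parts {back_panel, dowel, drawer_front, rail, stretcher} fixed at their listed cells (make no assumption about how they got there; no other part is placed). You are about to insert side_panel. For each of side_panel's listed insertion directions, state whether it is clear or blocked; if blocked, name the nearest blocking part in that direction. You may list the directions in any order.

-y: clear

-y: ray from side_panel(1, 0) has no placed part ⇒ clear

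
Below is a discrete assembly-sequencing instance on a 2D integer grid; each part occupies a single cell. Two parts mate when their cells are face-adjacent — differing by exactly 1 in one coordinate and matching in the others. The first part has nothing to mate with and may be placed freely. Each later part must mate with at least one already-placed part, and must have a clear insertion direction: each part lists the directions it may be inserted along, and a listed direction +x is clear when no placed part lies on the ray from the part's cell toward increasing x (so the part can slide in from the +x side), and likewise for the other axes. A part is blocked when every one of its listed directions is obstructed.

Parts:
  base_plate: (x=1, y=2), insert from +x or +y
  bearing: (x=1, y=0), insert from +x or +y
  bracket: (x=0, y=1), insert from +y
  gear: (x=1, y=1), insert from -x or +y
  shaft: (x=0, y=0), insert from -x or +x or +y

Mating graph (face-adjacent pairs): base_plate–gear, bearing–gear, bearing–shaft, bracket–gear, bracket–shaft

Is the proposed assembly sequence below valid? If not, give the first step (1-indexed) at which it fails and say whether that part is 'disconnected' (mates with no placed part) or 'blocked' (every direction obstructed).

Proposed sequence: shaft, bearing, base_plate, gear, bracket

1. shaft@(0, 0) [-x clear] — {shaft}
2. bearing@(1, 0) [+x clear] — {bearing, shaft}
3. base_plate@(1, 2) — no placed neighbour ⇒ disconnected

Invalid at step 3 (disconnected)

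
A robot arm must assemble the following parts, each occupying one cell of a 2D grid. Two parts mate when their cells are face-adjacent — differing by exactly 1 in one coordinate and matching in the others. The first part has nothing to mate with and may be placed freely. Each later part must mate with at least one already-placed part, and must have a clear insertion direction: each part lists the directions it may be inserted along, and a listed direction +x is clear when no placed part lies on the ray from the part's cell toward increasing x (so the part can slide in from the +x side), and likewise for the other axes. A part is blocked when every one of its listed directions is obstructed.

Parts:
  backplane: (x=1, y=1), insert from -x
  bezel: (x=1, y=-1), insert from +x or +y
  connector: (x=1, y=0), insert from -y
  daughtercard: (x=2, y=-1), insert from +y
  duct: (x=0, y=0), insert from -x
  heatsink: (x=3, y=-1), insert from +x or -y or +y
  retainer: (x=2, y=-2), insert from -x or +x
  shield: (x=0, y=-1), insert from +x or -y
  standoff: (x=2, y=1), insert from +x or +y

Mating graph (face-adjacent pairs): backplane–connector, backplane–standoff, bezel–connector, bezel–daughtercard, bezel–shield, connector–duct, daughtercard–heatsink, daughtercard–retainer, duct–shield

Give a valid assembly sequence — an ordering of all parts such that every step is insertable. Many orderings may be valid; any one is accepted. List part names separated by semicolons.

1. duct@(0, 0) [-x clear] — {duct}
2. shield@(0, -1) [+x clear] — {duct, shield}
3. connector@(1, 0) [-y clear] — {connector, duct, shield}
4. bezel@(1, -1) [+x clear] — {bezel, connector, duct, shield}
5. daughtercard@(2, -1) [+y clear] — {bezel, connector, daughtercard, duct, shield}
6. retainer@(2, -2) [-x clear] — {bezel, connector, daughtercard, duct, retainer, shield}
7. heatsink@(3, -1) [+x clear] — {bezel, connector, daughtercard, duct, heatsink, retainer, shield}
8. backplane@(1, 1) [-x clear] — {backplane, bezel, connector, daughtercard, duct, heatsink, retainer, shield}
9. standoff@(2, 1) [+x clear] — {backplane, bezel, connector, daughtercard, duct, heatsink, retainer, shield, standoff}

duct; shield; connector; bezel; daughtercard; retainer; heatsink; backplane; standoff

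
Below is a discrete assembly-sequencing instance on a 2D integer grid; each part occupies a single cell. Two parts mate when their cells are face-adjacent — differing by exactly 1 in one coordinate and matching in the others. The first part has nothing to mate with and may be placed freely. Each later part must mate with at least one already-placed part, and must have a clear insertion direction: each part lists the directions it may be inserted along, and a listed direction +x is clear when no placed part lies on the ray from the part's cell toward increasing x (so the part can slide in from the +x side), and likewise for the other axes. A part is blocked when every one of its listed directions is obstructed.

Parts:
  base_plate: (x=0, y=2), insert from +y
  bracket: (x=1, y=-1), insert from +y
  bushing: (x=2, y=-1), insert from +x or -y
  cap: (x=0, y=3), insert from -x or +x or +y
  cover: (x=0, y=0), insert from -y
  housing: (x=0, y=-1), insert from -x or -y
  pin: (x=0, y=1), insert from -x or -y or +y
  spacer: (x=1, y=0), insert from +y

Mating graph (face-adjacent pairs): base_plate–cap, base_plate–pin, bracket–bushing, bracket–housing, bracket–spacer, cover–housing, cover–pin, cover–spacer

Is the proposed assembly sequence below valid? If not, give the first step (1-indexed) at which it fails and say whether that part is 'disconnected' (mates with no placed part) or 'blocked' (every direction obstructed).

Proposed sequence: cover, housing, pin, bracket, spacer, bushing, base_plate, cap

1. cover@(0, 0) [-y clear] — {cover}
2. housing@(0, -1) [-x clear] — {cover, housing}
3. pin@(0, 1) [-x clear] — {cover, housing, pin}
4. bracket@(1, -1) [+y clear] — {bracket, cover, housing, pin}
5. spacer@(1, 0) [+y clear] — {bracket, cover, housing, pin, spacer}
6. bushing@(2, -1) [+x clear] — {bracket, bushing, cover, housing, pin, spacer}
7. base_plate@(0, 2) [+y clear] — {base_plate, bracket, bushing, cover, housing, pin, spacer}
8. cap@(0, 3) [-x clear] — {base_plate, bracket, bushing, cap, cover, housing, pin, spacer}

Valid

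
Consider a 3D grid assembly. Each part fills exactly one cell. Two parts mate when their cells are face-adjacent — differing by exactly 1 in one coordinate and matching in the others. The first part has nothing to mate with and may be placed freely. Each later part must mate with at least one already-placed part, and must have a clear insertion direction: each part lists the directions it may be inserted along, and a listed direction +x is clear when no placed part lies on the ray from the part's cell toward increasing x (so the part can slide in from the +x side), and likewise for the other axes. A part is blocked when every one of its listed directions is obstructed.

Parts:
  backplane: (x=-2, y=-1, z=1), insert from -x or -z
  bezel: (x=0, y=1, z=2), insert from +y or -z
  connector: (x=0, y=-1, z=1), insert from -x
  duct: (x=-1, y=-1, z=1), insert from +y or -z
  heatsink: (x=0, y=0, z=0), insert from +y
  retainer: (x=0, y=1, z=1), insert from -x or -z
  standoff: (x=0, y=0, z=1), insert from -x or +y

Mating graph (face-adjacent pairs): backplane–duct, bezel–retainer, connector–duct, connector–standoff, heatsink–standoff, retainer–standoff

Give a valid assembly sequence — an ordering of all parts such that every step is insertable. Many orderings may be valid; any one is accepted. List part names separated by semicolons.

connector; duct; backplane; standoff; heatsink; retainer; bezel

1. connector@(0, -1, 1) [-x clear] — {connector}
2. duct@(-1, -1, 1) [+y clear] — {connector, duct}
3. backplane@(-2, -1, 1) [-x clear] — {backplane, connector, duct}
4. standoff@(0, 0, 1) [-x clear] — {backplane, connector, duct, standoff}
5. heatsink@(0, 0, 0) [+y clear] — {backplane, connector, duct, heatsink, standoff}
6. retainer@(0, 1, 1) [-x clear] — {backplane, connector, duct, heatsink, retainer, standoff}
7. bezel@(0, 1, 2) [+y clear] — {backplane, bezel, connector, duct, heatsink, retainer, standoff}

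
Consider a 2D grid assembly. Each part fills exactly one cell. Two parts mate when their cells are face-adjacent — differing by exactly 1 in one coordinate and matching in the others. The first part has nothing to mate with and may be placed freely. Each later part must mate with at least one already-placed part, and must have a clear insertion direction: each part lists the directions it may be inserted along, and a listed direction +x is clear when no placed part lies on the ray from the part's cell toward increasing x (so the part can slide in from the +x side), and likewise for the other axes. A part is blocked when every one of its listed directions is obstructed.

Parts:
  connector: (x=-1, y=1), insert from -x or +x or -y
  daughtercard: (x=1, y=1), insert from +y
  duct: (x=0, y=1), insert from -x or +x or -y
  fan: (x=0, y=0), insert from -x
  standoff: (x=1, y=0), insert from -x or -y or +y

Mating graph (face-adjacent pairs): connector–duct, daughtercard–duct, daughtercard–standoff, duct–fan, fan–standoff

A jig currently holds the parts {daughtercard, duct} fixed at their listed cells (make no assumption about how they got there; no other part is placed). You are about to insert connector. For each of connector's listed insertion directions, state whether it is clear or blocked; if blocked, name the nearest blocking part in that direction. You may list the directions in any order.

-x: ray from connector(-1, 1) has no placed part ⇒ clear
+x: nearest on ray is duct@(0, 1) ⇒ blocked
-y: ray from connector(-1, 1) has no placed part ⇒ clear

+x: blocked by duct; -x: clear; -y: clear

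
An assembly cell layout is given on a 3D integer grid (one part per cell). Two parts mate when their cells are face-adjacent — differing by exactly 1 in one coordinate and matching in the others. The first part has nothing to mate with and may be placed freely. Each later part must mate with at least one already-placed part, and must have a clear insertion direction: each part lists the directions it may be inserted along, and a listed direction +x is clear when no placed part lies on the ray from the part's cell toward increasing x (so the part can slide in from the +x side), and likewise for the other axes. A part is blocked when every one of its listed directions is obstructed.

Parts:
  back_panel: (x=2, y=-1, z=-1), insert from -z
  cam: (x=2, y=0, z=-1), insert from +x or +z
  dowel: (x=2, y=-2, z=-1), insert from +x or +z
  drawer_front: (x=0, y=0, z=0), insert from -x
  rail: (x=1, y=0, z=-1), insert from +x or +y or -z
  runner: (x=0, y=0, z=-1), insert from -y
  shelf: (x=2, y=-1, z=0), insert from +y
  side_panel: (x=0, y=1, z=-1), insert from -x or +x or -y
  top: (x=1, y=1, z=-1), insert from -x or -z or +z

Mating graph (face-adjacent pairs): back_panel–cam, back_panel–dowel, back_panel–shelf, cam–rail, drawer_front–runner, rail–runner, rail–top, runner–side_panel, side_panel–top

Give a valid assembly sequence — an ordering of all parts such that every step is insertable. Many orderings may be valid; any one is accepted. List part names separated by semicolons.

back_panel; shelf; dowel; cam; rail; top; side_panel; runner; drawer_front

1. back_panel@(2, -1, -1) [-z clear] — {back_panel}
2. shelf@(2, -1, 0) [+y clear] — {back_panel, shelf}
3. dowel@(2, -2, -1) [+x clear] — {back_panel, dowel, shelf}
4. cam@(2, 0, -1) [+x clear] — {back_panel, cam, dowel, shelf}
5. rail@(1, 0, -1) [+y clear] — {back_panel, cam, dowel, rail, shelf}
6. top@(1, 1, -1) [-x clear] — {back_panel, cam, dowel, rail, shelf, top}
7. side_panel@(0, 1, -1) [-x clear] — {back_panel, cam, dowel, rail, shelf, side_panel, top}
8. runner@(0, 0, -1) [-y clear] — {back_panel, cam, dowel, rail, runner, shelf, side_panel, top}
9. drawer_front@(0, 0, 0) [-x clear] — {back_panel, cam, dowel, drawer_front, rail, runner, shelf, side_panel, top}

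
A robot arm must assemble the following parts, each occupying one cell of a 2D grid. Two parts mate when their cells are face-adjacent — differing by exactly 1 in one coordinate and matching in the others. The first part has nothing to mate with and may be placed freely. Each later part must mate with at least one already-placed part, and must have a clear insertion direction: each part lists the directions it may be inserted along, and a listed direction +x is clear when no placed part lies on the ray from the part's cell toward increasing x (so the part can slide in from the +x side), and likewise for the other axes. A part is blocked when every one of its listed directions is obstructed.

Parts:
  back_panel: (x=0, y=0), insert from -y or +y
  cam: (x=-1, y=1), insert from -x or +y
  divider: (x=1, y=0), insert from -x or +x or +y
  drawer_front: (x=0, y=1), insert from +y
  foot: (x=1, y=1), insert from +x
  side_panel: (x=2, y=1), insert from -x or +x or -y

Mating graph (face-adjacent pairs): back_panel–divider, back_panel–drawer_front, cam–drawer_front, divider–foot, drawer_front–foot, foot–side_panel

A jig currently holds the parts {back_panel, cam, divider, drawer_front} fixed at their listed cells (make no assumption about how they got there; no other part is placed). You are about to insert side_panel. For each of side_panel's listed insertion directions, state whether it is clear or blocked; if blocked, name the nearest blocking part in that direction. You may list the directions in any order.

-x: nearest on ray is drawer_front@(0, 1) ⇒ blocked
+x: ray from side_panel(2, 1) has no placed part ⇒ clear
-y: ray from side_panel(2, 1) has no placed part ⇒ clear

+x: clear; -x: blocked by drawer_front; -y: clear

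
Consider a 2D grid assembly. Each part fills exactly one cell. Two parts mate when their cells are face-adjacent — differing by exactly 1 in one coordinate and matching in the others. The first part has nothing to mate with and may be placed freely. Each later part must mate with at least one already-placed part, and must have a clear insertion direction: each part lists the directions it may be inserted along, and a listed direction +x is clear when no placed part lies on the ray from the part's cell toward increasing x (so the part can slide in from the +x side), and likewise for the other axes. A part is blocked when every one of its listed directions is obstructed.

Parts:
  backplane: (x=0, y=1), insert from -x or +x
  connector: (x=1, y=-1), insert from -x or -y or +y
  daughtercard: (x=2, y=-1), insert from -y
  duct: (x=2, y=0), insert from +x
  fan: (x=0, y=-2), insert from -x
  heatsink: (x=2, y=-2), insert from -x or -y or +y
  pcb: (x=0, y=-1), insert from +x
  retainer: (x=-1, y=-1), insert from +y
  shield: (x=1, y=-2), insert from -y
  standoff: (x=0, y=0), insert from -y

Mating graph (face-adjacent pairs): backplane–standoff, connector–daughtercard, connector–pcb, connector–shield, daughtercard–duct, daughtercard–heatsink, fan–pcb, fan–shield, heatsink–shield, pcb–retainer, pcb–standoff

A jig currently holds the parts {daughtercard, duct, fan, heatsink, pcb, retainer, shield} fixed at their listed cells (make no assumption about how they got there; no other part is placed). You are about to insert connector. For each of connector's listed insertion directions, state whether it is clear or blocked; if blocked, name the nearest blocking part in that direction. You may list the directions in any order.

+y: clear; -x: blocked by pcb; -y: blocked by shield

-x: nearest on ray is pcb@(0, -1) ⇒ blocked
-y: nearest on ray is shield@(1, -2) ⇒ blocked
+y: ray from connector(1, -1) has no placed part ⇒ clear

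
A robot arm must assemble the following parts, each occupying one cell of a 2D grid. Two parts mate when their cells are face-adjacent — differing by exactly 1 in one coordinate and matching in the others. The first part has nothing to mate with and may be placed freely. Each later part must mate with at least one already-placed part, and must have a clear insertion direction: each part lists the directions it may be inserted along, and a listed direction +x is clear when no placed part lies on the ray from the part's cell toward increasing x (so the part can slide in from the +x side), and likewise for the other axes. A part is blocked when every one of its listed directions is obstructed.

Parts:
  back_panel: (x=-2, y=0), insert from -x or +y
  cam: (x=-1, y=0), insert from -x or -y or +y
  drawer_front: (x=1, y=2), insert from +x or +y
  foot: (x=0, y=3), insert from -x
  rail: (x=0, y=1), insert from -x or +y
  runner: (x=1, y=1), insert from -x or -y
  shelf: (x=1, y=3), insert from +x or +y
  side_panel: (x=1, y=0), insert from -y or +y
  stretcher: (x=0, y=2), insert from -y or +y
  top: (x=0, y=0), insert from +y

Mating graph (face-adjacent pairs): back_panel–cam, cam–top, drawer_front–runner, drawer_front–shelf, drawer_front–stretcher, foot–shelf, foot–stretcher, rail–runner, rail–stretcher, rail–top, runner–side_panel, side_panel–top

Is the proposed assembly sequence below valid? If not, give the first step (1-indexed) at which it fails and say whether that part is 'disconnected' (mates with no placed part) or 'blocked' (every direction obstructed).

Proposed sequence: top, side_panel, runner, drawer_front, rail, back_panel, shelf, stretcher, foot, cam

1. top@(0, 0) [+y clear] — {top}
2. side_panel@(1, 0) [-y clear] — {side_panel, top}
3. runner@(1, 1) [-x clear] — {runner, side_panel, top}
4. drawer_front@(1, 2) [+x clear] — {drawer_front, runner, side_panel, top}
5. rail@(0, 1) [-x clear] — {drawer_front, rail, runner, side_panel, top}
6. back_panel@(-2, 0) — no placed neighbour ⇒ disconnected

Invalid at step 6 (disconnected)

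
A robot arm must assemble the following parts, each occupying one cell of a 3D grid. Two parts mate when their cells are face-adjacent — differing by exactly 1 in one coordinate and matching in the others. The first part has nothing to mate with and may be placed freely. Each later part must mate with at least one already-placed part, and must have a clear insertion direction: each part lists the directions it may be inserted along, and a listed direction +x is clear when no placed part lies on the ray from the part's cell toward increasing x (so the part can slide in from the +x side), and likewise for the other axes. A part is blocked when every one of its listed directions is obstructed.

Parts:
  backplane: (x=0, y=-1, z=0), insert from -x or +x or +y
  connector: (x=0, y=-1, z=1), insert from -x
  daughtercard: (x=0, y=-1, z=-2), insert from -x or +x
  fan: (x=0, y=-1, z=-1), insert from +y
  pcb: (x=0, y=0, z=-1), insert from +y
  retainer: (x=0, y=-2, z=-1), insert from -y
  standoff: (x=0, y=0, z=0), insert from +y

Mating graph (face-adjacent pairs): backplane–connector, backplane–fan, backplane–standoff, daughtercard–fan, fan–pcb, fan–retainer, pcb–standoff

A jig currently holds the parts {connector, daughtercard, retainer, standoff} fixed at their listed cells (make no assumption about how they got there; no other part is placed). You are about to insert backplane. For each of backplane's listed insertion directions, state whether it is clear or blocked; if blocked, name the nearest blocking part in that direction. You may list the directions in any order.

-x: ray from backplane(0, -1, 0) has no placed part ⇒ clear
+x: ray from backplane(0, -1, 0) has no placed part ⇒ clear
+y: nearest on ray is standoff@(0, 0, 0) ⇒ blocked

+x: clear; +y: blocked by standoff; -x: clear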